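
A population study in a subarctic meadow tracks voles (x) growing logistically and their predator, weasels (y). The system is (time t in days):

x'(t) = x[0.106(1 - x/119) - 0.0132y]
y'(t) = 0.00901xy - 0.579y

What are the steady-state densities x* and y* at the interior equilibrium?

From dy/dt = 0 with y > 0: 0.00901x* = 0.579, so x* = 64.3.
Substitute into dx/dt = 0: 0.106(1 - 64.3/119) = 0.0132y*.
The bracket is 0.46, giving y* = 0.0488/0.0132 = 3.69.

x* ≈ 64.3, y* ≈ 3.69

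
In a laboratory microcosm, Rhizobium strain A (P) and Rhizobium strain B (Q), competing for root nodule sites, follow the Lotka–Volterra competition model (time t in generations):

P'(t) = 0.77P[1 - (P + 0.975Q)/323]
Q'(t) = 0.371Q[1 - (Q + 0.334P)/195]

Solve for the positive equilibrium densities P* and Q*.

Setting both brackets to zero gives the nullclines P + 0.975Q = 323 and 0.334P + Q = 195.
Substituting Q = 195 - 0.334P into the first: P(1 - 0.975·0.334) = 323 - 0.975·195.
So P* = 133/0.674 = 197, and then Q* = 195 - 0.334·197 = 129.

P* ≈ 197, Q* ≈ 129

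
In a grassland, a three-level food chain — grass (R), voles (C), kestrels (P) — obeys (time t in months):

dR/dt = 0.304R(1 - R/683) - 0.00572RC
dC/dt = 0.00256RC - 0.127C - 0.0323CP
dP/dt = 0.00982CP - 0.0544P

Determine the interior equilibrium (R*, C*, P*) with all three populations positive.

From dP/dt = 0: 0.00982C* = 0.0544, so C* = 5.54.
From dR/dt = 0: 0.304(1 - R*/683) = 0.00572·5.54, giving R* = 683·(1 - 0.104) = 612.
From dC/dt = 0: 0.00256·612 - 0.127 = 0.0323P*, so P* = 1.44/0.0323 = 44.6.

R* ≈ 612, C* ≈ 5.54, P* ≈ 44.6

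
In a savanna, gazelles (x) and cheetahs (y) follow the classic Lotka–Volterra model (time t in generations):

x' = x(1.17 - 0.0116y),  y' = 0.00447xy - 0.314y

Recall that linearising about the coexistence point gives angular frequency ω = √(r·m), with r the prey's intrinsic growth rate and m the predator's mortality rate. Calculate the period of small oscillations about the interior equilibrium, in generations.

T ≈ 10.4 generations

Here r = 1.17 and m = 0.314, so r·m = 0.367.
ω = √0.367 = 0.606 per generation, hence T = 2π/ω ≈ 10.4 generations.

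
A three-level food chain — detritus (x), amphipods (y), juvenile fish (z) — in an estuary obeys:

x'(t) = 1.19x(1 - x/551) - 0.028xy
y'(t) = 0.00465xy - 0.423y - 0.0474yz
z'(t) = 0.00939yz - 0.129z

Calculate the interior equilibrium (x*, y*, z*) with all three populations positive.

From dz/dt = 0: 0.00939y* = 0.129, so y* = 13.7.
From dx/dt = 0: 1.19(1 - x*/551) = 0.028·13.7, giving x* = 551·(1 - 0.323) = 373.
From dy/dt = 0: 0.00465·373 - 0.423 = 0.0474z*, so z* = 1.31/0.0474 = 27.7.

x* ≈ 373, y* ≈ 13.7, z* ≈ 27.7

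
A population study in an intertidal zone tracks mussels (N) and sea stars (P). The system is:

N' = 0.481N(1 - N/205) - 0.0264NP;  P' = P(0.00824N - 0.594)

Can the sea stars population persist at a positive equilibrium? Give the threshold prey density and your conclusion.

Threshold N = 72.1; K > 72.1, so yes, the predator persists.

The predator equation gives dP/dt > 0 only when N > 0.594/0.00824 = 72.1.
Without the predator, N → K = 205. Since 205 > 72.1, the predator can invade and persist.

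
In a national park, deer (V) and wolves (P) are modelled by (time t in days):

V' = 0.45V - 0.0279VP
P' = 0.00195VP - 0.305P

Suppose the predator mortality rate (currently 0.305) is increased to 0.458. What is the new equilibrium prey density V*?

V* ≈ 235

At the interior fixed point, setting dP/dt = 0 with P > 0 fixes V* = (predator death rate)/(VP coefficient) — independent of the other coefficients.
With the change, V* = 0.458/0.00195 = 235; it rises from 156.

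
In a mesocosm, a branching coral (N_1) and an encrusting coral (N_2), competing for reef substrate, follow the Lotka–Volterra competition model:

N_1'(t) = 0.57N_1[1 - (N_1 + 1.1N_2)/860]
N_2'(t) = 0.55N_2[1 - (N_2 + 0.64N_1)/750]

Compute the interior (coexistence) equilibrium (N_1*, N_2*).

N_1* ≈ 118, N_2* ≈ 674

Setting both brackets to zero gives the nullclines N_1 + 1.1N_2 = 860 and 0.64N_1 + N_2 = 750.
Substituting N_2 = 750 - 0.64N_1 into the first: N_1(1 - 1.1·0.64) = 860 - 1.1·750.
So N_1* = 35/0.296 = 118, and then N_2* = 750 - 0.64·118 = 674.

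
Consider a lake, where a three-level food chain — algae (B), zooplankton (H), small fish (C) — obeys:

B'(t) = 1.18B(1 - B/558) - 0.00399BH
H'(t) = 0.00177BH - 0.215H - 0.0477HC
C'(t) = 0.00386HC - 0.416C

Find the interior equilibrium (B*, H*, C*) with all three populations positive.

B* ≈ 355, H* ≈ 108, C* ≈ 8.65

From dC/dt = 0: 0.00386H* = 0.416, so H* = 108.
From dB/dt = 0: 1.18(1 - B*/558) = 0.00399·108, giving B* = 558·(1 - 0.364) = 355.
From dH/dt = 0: 0.00177·355 - 0.215 = 0.0477C*, so C* = 0.413/0.0477 = 8.65.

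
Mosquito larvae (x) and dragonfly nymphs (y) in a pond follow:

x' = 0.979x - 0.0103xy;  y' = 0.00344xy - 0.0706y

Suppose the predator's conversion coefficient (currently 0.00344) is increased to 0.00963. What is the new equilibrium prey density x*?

At the interior fixed point, setting dy/dt = 0 with y > 0 fixes x* = (predator death rate)/(xy coefficient) — independent of the other coefficients.
With the change, x* = 0.0706/0.00963 = 7.33; it falls from 20.5.

x* ≈ 7.33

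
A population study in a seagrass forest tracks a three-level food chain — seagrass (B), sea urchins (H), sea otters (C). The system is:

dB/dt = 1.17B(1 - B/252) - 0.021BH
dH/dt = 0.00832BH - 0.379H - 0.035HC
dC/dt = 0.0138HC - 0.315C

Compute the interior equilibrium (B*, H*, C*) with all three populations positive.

B* ≈ 149, H* ≈ 22.8, C* ≈ 24.5

From dC/dt = 0: 0.0138H* = 0.315, so H* = 22.8.
From dB/dt = 0: 1.17(1 - B*/252) = 0.021·22.8, giving B* = 252·(1 - 0.41) = 149.
From dH/dt = 0: 0.00832·149 - 0.379 = 0.035C*, so C* = 0.859/0.035 = 24.5.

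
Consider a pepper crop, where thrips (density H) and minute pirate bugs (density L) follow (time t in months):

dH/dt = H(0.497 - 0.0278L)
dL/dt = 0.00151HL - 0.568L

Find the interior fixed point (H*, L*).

H* ≈ 376, L* ≈ 17.9

Set dL/dt = 0 with L > 0: 0.00151H - 0.568 = 0, so H* = 0.568/0.00151 = 376.
Set dH/dt = 0 with H > 0: 0.497 - 0.0278L = 0, so L* = 0.497/0.0278 = 17.9.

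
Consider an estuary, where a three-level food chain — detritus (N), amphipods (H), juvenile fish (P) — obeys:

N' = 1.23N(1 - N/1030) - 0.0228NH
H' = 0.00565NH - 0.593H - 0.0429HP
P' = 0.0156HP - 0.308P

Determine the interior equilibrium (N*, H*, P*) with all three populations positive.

N* ≈ 653, H* ≈ 19.7, P* ≈ 72.2

From dP/dt = 0: 0.0156H* = 0.308, so H* = 19.7.
From dN/dt = 0: 1.23(1 - N*/1030) = 0.0228·19.7, giving N* = 1030·(1 - 0.366) = 653.
From dH/dt = 0: 0.00565·653 - 0.593 = 0.0429P*, so P* = 3.1/0.0429 = 72.2.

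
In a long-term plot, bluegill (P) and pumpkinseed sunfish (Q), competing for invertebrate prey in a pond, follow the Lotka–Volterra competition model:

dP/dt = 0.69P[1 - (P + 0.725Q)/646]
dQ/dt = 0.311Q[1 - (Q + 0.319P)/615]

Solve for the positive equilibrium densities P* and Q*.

Setting both brackets to zero gives the nullclines P + 0.725Q = 646 and 0.319P + Q = 615.
Substituting Q = 615 - 0.319P into the first: P(1 - 0.725·0.319) = 646 - 0.725·615.
So P* = 200/0.769 = 260, and then Q* = 615 - 0.319·260 = 532.

P* ≈ 260, Q* ≈ 532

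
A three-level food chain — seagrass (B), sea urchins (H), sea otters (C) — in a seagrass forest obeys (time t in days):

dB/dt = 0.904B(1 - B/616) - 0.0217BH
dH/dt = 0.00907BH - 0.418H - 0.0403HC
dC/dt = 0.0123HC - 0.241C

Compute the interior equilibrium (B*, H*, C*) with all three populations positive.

From dC/dt = 0: 0.0123H* = 0.241, so H* = 19.6.
From dB/dt = 0: 0.904(1 - B*/616) = 0.0217·19.6, giving B* = 616·(1 - 0.47) = 326.
From dH/dt = 0: 0.00907·326 - 0.418 = 0.0403C*, so C* = 2.54/0.0403 = 63.1.

B* ≈ 326, H* ≈ 19.6, C* ≈ 63.1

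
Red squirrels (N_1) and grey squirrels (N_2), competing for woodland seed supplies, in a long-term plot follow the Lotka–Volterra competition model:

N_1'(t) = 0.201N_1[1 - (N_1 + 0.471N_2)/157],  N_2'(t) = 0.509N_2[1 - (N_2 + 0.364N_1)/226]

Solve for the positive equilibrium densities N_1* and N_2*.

Setting both brackets to zero gives the nullclines N_1 + 0.471N_2 = 157 and 0.364N_1 + N_2 = 226.
Substituting N_2 = 226 - 0.364N_1 into the first: N_1(1 - 0.471·0.364) = 157 - 0.471·226.
So N_1* = 50.6/0.829 = 61, and then N_2* = 226 - 0.364·61 = 204.

N_1* ≈ 61, N_2* ≈ 204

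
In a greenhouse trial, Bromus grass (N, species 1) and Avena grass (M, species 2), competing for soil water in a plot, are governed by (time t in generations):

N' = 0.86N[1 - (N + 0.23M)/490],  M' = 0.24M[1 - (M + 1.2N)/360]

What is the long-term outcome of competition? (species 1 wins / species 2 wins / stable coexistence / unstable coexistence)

Compare the nullcline intercepts: K1/α12 = 490/0.23 = 2130 > K2 = 360; K2/α21 = 360/1.2 = 300 < K1 = 490.
Since the inequalities point opposite ways, species 1 can invade but species 2 cannot.

species 1 excludes species 2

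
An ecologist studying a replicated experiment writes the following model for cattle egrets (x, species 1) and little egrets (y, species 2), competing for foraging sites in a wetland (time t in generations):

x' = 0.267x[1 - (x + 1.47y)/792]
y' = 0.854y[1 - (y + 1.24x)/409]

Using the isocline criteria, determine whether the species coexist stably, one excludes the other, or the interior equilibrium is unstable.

species 1 excludes species 2

Compare the nullcline intercepts: K1/α12 = 792/1.47 = 539 > K2 = 409; K2/α21 = 409/1.24 = 330 < K1 = 792.
Since the inequalities point opposite ways, species 1 can invade but species 2 cannot.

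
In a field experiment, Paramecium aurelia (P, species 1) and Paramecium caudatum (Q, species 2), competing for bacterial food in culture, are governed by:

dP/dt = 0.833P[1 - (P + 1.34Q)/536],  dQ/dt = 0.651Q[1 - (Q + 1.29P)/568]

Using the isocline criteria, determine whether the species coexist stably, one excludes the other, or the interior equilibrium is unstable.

unstable coexistence (outcome depends on initial conditions)

Compare the nullcline intercepts: K1/α12 = 536/1.34 = 400 < K2 = 568; K2/α21 = 568/1.29 = 440 < K1 = 536.
Since both are reversed, neither can invade when rare; the interior point is a saddle.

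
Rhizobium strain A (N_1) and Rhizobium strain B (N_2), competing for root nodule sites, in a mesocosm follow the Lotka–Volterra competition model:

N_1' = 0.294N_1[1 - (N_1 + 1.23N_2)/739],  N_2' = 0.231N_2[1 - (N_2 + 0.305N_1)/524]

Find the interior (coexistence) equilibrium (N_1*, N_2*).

Setting both brackets to zero gives the nullclines N_1 + 1.23N_2 = 739 and 0.305N_1 + N_2 = 524.
Substituting N_2 = 524 - 0.305N_1 into the first: N_1(1 - 1.23·0.305) = 739 - 1.23·524.
So N_1* = 94.5/0.625 = 151, and then N_2* = 524 - 0.305·151 = 478.

N_1* ≈ 151, N_2* ≈ 478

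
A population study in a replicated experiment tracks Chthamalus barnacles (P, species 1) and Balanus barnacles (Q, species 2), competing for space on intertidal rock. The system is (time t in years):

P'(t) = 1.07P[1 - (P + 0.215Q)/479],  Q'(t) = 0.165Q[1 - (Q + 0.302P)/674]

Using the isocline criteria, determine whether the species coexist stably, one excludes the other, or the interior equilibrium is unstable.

Compare the nullcline intercepts: K1/α12 = 479/0.215 = 2230 > K2 = 674; K2/α21 = 674/0.302 = 2230 > K1 = 479.
Since both inequalities hold, each species can invade when rare, so the interior equilibrium is stable.

stable coexistence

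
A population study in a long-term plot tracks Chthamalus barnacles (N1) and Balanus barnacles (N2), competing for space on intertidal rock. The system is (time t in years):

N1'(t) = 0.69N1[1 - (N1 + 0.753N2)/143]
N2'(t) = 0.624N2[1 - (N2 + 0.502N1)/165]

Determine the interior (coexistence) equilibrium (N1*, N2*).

N1* ≈ 30.2, N2* ≈ 150

Setting both brackets to zero gives the nullclines N1 + 0.753N2 = 143 and 0.502N1 + N2 = 165.
Substituting N2 = 165 - 0.502N1 into the first: N1(1 - 0.753·0.502) = 143 - 0.753·165.
So N1* = 18.8/0.622 = 30.2, and then N2* = 165 - 0.502·30.2 = 150.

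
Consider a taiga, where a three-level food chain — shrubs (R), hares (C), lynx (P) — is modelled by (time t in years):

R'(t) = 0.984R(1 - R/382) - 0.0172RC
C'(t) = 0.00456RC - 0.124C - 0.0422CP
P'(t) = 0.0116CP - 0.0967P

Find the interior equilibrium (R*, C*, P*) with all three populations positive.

R* ≈ 326, C* ≈ 8.34, P* ≈ 32.3

From dP/dt = 0: 0.0116C* = 0.0967, so C* = 8.34.
From dR/dt = 0: 0.984(1 - R*/382) = 0.0172·8.34, giving R* = 382·(1 - 0.146) = 326.
From dC/dt = 0: 0.00456·326 - 0.124 = 0.0422P*, so P* = 1.36/0.0422 = 32.3.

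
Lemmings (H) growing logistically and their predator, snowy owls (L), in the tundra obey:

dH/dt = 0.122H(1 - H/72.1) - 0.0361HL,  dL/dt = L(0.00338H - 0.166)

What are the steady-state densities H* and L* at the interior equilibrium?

H* ≈ 49.1, L* ≈ 1.08

From dL/dt = 0 with L > 0: 0.00338H* = 0.166, so H* = 49.1.
Substitute into dH/dt = 0: 0.122(1 - 49.1/72.1) = 0.0361L*.
The bracket is 0.319, giving L* = 0.0389/0.0361 = 1.08.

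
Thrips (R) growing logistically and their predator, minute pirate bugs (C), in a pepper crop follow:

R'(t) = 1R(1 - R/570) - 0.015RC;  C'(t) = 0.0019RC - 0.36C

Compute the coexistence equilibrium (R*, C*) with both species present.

From dC/dt = 0 with C > 0: 0.0019R* = 0.36, so R* = 189.
Substitute into dR/dt = 0: 1(1 - 189/570) = 0.015C*.
The bracket is 0.668, giving C* = 0.668/0.015 = 44.5.

R* ≈ 189, C* ≈ 44.5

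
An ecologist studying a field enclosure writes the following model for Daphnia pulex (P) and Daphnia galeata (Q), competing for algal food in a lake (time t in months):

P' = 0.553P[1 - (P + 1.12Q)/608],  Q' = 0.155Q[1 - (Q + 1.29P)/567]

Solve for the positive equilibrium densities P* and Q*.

Setting both brackets to zero gives the nullclines P + 1.12Q = 608 and 1.29P + Q = 567.
Substituting Q = 567 - 1.29P into the first: P(1 - 1.12·1.29) = 608 - 1.12·567.
So P* = -27/-0.445 = 60.8, and then Q* = 567 - 1.29·60.8 = 489.

P* ≈ 60.8, Q* ≈ 489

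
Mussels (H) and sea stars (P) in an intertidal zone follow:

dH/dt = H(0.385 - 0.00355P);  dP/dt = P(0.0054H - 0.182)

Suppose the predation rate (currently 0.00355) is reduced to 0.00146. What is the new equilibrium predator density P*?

At the interior fixed point, setting dH/dt = 0 with H > 0 fixes P* = (prey growth rate)/(HP coefficient) — independent of the other coefficients.
With the change, P* = 0.385/0.00146 = 264; it rises from 108.

P* ≈ 264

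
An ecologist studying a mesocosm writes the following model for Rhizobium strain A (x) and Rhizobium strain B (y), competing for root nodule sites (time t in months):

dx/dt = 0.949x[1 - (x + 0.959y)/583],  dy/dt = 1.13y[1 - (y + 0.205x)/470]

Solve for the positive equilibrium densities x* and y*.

Setting both brackets to zero gives the nullclines x + 0.959y = 583 and 0.205x + y = 470.
Substituting y = 470 - 0.205x into the first: x(1 - 0.959·0.205) = 583 - 0.959·470.
So x* = 132/0.803 = 165, and then y* = 470 - 0.205·165 = 436.

x* ≈ 165, y* ≈ 436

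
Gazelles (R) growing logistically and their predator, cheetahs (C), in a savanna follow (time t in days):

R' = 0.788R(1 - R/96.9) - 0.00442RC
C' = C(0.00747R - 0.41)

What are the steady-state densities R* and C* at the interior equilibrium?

R* ≈ 54.9, C* ≈ 77.3

From dC/dt = 0 with C > 0: 0.00747R* = 0.41, so R* = 54.9.
Substitute into dR/dt = 0: 0.788(1 - 54.9/96.9) = 0.00442C*.
The bracket is 0.434, giving C* = 0.342/0.00442 = 77.3.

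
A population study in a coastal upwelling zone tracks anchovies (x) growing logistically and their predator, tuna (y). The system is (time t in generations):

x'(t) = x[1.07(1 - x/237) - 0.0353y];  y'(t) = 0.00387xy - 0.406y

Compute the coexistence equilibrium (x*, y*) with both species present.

x* ≈ 105, y* ≈ 16.9

From dy/dt = 0 with y > 0: 0.00387x* = 0.406, so x* = 105.
Substitute into dx/dt = 0: 1.07(1 - 105/237) = 0.0353y*.
The bracket is 0.557, giving y* = 0.596/0.0353 = 16.9.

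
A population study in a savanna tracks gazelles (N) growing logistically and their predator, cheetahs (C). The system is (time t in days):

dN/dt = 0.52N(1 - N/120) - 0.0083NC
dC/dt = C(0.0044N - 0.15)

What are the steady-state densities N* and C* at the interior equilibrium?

From dC/dt = 0 with C > 0: 0.0044N* = 0.15, so N* = 34.1.
Substitute into dN/dt = 0: 0.52(1 - 34.1/120) = 0.0083C*.
The bracket is 0.716, giving C* = 0.372/0.0083 = 44.9.

N* ≈ 34.1, C* ≈ 44.9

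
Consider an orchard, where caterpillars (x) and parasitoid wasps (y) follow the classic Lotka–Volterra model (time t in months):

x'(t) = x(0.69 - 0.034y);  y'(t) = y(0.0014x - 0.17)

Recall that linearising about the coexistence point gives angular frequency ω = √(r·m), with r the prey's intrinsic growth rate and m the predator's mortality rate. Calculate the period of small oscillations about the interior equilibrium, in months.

T ≈ 18.3 months

Here r = 0.69 and m = 0.17, so r·m = 0.117.
ω = √0.117 = 0.342 per month, hence T = 2π/ω ≈ 18.3 months.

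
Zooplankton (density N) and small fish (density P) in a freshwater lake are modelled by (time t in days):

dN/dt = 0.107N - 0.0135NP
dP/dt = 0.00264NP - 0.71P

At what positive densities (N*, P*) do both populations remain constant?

Set dP/dt = 0 with P > 0: 0.00264N - 0.71 = 0, so N* = 0.71/0.00264 = 269.
Set dN/dt = 0 with N > 0: 0.107 - 0.0135P = 0, so P* = 0.107/0.0135 = 7.93.

N* ≈ 269, P* ≈ 7.93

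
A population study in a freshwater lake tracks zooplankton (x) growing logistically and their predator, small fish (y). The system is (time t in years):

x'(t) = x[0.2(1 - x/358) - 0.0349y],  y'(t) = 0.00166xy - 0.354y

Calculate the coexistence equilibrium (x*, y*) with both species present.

x* ≈ 213, y* ≈ 2.32

From dy/dt = 0 with y > 0: 0.00166x* = 0.354, so x* = 213.
Substitute into dx/dt = 0: 0.2(1 - 213/358) = 0.0349y*.
The bracket is 0.404, giving y* = 0.0809/0.0349 = 2.32.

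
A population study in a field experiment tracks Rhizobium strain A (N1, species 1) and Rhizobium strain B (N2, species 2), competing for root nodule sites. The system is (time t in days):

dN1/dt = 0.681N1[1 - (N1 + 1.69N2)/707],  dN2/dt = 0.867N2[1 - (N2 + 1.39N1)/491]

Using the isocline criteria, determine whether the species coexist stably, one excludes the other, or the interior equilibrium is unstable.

unstable coexistence (outcome depends on initial conditions)

Compare the nullcline intercepts: K1/α12 = 707/1.69 = 418 < K2 = 491; K2/α21 = 491/1.39 = 353 < K1 = 707.
Since both are reversed, neither can invade when rare; the interior point is a saddle.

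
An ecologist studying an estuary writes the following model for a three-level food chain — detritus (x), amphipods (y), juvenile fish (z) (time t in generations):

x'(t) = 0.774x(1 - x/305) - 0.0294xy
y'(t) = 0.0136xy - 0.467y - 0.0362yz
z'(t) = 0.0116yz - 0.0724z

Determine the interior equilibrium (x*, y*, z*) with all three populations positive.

x* ≈ 233, y* ≈ 6.24, z* ≈ 74.5

From dz/dt = 0: 0.0116y* = 0.0724, so y* = 6.24.
From dx/dt = 0: 0.774(1 - x*/305) = 0.0294·6.24, giving x* = 305·(1 - 0.237) = 233.
From dy/dt = 0: 0.0136·233 - 0.467 = 0.0362z*, so z* = 2.7/0.0362 = 74.5.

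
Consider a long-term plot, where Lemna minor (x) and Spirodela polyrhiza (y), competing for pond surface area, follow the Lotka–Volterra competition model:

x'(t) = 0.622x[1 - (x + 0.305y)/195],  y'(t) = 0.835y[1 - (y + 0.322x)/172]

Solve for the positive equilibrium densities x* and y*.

x* ≈ 158, y* ≈ 121

Setting both brackets to zero gives the nullclines x + 0.305y = 195 and 0.322x + y = 172.
Substituting y = 172 - 0.322x into the first: x(1 - 0.305·0.322) = 195 - 0.305·172.
So x* = 143/0.902 = 158, and then y* = 172 - 0.322·158 = 121.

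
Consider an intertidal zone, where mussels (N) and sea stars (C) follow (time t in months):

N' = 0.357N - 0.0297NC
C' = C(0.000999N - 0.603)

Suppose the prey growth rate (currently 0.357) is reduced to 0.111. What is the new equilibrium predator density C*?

C* ≈ 3.74

At the interior fixed point, setting dN/dt = 0 with N > 0 fixes C* = (prey growth rate)/(NC coefficient) — independent of the other coefficients.
With the change, C* = 0.111/0.0297 = 3.74; it falls from 12.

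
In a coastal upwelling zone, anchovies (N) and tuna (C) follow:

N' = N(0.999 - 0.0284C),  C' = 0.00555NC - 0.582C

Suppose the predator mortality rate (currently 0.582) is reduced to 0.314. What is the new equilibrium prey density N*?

At the interior fixed point, setting dC/dt = 0 with C > 0 fixes N* = (predator death rate)/(NC coefficient) — independent of the other coefficients.
With the change, N* = 0.314/0.00555 = 56.6; it falls from 105.

N* ≈ 56.6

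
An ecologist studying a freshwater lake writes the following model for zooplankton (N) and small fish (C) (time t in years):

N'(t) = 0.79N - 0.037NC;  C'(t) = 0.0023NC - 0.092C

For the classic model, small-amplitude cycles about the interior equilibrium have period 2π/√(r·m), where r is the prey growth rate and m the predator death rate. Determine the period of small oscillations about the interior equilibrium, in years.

T ≈ 23.3 years

Here r = 0.79 and m = 0.092, so r·m = 0.0727.
ω = √0.0727 = 0.27 per year, hence T = 2π/ω ≈ 23.3 years.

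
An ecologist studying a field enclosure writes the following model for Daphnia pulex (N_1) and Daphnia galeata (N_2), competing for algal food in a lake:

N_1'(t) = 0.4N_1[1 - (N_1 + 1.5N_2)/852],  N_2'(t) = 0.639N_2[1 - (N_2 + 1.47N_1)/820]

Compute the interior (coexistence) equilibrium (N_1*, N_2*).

Setting both brackets to zero gives the nullclines N_1 + 1.5N_2 = 852 and 1.47N_1 + N_2 = 820.
Substituting N_2 = 820 - 1.47N_1 into the first: N_1(1 - 1.5·1.47) = 852 - 1.5·820.
So N_1* = -378/-1.21 = 314, and then N_2* = 820 - 1.47·314 = 359.

N_1* ≈ 314, N_2* ≈ 359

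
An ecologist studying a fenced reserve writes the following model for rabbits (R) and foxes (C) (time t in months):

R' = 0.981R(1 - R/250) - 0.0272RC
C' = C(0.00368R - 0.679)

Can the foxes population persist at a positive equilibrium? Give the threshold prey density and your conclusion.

Threshold R = 185; K > 185, so yes, the predator persists.

The predator equation gives dC/dt > 0 only when R > 0.679/0.00368 = 185.
Without the predator, R → K = 250. Since 250 > 185, the predator can invade and persist.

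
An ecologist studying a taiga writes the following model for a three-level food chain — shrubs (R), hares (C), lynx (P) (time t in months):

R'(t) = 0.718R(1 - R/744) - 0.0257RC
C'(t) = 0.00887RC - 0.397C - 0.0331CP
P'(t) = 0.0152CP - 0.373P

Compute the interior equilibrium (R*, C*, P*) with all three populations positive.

From dP/dt = 0: 0.0152C* = 0.373, so C* = 24.5.
From dR/dt = 0: 0.718(1 - R*/744) = 0.0257·24.5, giving R* = 744·(1 - 0.878) = 90.5.
From dC/dt = 0: 0.00887·90.5 - 0.397 = 0.0331P*, so P* = 0.406/0.0331 = 12.3.

R* ≈ 90.5, C* ≈ 24.5, P* ≈ 12.3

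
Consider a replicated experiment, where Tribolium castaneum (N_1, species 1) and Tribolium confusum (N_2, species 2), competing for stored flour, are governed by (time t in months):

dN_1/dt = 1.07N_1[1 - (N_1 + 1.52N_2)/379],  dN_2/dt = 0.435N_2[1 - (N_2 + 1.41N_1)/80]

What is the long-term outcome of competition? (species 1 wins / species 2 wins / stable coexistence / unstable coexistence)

Compare the nullcline intercepts: K1/α12 = 379/1.52 = 249 > K2 = 80; K2/α21 = 80/1.41 = 56.7 < K1 = 379.
Since the inequalities point opposite ways, species 1 can invade but species 2 cannot.

species 1 excludes species 2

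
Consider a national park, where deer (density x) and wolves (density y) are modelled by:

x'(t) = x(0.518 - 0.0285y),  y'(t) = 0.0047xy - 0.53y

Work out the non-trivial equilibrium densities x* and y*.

x* ≈ 113, y* ≈ 18.2

Set dy/dt = 0 with y > 0: 0.0047x - 0.53 = 0, so x* = 0.53/0.0047 = 113.
Set dx/dt = 0 with x > 0: 0.518 - 0.0285y = 0, so y* = 0.518/0.0285 = 18.2.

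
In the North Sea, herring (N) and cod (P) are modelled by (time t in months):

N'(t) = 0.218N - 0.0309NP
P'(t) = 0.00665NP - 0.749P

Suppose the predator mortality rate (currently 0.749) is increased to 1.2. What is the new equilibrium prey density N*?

At the interior fixed point, setting dP/dt = 0 with P > 0 fixes N* = (predator death rate)/(NP coefficient) — independent of the other coefficients.
With the change, N* = 1.2/0.00665 = 180; it rises from 113.

N* ≈ 180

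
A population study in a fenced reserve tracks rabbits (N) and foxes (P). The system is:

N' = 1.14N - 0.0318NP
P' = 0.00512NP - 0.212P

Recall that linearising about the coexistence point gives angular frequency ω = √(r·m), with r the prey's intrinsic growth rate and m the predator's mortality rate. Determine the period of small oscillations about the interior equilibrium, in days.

T ≈ 12.8 days

Here r = 1.14 and m = 0.212, so r·m = 0.242.
ω = √0.242 = 0.492 per day, hence T = 2π/ω ≈ 12.8 days.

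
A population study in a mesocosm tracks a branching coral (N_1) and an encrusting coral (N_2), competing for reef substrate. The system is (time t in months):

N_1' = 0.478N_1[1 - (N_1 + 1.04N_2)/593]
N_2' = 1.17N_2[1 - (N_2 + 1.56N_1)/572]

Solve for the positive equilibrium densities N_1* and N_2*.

Setting both brackets to zero gives the nullclines N_1 + 1.04N_2 = 593 and 1.56N_1 + N_2 = 572.
Substituting N_2 = 572 - 1.56N_1 into the first: N_1(1 - 1.04·1.56) = 593 - 1.04·572.
So N_1* = -1.88/-0.622 = 3.02, and then N_2* = 572 - 1.56·3.02 = 567.

N_1* ≈ 3.02, N_2* ≈ 567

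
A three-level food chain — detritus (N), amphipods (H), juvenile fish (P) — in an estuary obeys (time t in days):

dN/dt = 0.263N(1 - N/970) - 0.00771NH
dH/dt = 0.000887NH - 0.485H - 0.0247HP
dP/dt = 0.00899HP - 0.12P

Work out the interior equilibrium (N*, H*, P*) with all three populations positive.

N* ≈ 590, H* ≈ 13.3, P* ≈ 1.57

From dP/dt = 0: 0.00899H* = 0.12, so H* = 13.3.
From dN/dt = 0: 0.263(1 - N*/970) = 0.00771·13.3, giving N* = 970·(1 - 0.391) = 590.
From dH/dt = 0: 0.000887·590 - 0.485 = 0.0247P*, so P* = 0.0387/0.0247 = 1.57.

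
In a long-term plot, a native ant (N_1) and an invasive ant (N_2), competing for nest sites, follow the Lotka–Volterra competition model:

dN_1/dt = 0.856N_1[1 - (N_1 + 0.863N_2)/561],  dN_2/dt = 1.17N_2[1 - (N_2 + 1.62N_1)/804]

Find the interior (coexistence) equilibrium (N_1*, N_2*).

Setting both brackets to zero gives the nullclines N_1 + 0.863N_2 = 561 and 1.62N_1 + N_2 = 804.
Substituting N_2 = 804 - 1.62N_1 into the first: N_1(1 - 0.863·1.62) = 561 - 0.863·804.
So N_1* = -133/-0.398 = 334, and then N_2* = 804 - 1.62·334 = 263.

N_1* ≈ 334, N_2* ≈ 263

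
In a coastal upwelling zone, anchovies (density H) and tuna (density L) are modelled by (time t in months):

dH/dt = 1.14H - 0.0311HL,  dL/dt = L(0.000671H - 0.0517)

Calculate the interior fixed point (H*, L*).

H* ≈ 77, L* ≈ 36.7

Set dL/dt = 0 with L > 0: 0.000671H - 0.0517 = 0, so H* = 0.0517/0.000671 = 77.
Set dH/dt = 0 with H > 0: 1.14 - 0.0311L = 0, so L* = 1.14/0.0311 = 36.7.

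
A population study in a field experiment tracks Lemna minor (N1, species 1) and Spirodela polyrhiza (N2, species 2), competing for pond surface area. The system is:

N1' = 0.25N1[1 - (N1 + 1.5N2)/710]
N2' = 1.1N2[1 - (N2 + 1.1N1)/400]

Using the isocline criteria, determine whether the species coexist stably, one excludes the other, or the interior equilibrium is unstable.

Compare the nullcline intercepts: K1/α12 = 710/1.5 = 473 > K2 = 400; K2/α21 = 400/1.1 = 364 < K1 = 710.
Since the inequalities point opposite ways, species 1 can invade but species 2 cannot.

species 1 excludes species 2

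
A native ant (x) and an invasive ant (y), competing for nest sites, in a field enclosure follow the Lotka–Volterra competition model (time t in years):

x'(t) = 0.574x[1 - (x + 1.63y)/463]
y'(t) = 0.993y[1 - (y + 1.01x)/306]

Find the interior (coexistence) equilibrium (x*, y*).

Setting both brackets to zero gives the nullclines x + 1.63y = 463 and 1.01x + y = 306.
Substituting y = 306 - 1.01x into the first: x(1 - 1.63·1.01) = 463 - 1.63·306.
So x* = -35.8/-0.646 = 55.4, and then y* = 306 - 1.01·55.4 = 250.

x* ≈ 55.4, y* ≈ 250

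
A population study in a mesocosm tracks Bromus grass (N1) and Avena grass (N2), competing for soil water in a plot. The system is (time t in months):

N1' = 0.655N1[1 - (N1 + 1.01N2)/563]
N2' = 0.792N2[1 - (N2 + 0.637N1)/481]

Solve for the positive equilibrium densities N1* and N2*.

Setting both brackets to zero gives the nullclines N1 + 1.01N2 = 563 and 0.637N1 + N2 = 481.
Substituting N2 = 481 - 0.637N1 into the first: N1(1 - 1.01·0.637) = 563 - 1.01·481.
So N1* = 77.2/0.357 = 216, and then N2* = 481 - 0.637·216 = 343.

N1* ≈ 216, N2* ≈ 343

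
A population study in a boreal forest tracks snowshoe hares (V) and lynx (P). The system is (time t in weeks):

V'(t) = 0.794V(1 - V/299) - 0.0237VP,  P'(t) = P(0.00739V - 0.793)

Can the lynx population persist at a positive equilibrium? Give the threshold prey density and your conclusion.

The predator equation gives dP/dt > 0 only when V > 0.793/0.00739 = 107.
Without the predator, V → K = 299. Since 299 > 107, the predator can invade and persist.

Threshold V = 107; K > 107, so yes, the predator persists.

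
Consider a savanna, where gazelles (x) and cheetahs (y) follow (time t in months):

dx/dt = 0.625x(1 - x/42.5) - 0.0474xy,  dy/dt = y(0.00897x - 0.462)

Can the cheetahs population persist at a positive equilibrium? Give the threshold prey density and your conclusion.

The predator equation gives dy/dt > 0 only when x > 0.462/0.00897 = 51.5.
Without the predator, x → K = 42.5. Since 42.5 < 51.5, the predator cannot invade.

Threshold x = 51.5; K < 51.5, so no, the predator goes extinct.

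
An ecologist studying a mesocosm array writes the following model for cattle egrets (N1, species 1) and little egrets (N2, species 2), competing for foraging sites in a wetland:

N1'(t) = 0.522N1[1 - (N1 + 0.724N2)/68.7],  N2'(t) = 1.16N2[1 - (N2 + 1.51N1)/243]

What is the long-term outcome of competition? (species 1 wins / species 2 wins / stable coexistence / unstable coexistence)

Compare the nullcline intercepts: K1/α12 = 68.7/0.724 = 94.9 < K2 = 243; K2/α21 = 243/1.51 = 161 > K1 = 68.7.
Since the inequalities point opposite ways, species 2 can invade but species 1 cannot.

species 2 excludes species 1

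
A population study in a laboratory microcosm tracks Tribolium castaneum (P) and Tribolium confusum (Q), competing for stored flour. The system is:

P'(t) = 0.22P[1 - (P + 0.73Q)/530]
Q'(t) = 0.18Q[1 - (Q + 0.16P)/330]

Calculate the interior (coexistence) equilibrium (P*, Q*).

P* ≈ 327, Q* ≈ 278

Setting both brackets to zero gives the nullclines P + 0.73Q = 530 and 0.16P + Q = 330.
Substituting Q = 330 - 0.16P into the first: P(1 - 0.73·0.16) = 530 - 0.73·330.
So P* = 289/0.883 = 327, and then Q* = 330 - 0.16·327 = 278.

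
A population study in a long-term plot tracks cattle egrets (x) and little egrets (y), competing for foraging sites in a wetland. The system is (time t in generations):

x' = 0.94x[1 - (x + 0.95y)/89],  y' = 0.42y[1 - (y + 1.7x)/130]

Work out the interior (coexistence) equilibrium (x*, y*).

Setting both brackets to zero gives the nullclines x + 0.95y = 89 and 1.7x + y = 130.
Substituting y = 130 - 1.7x into the first: x(1 - 0.95·1.7) = 89 - 0.95·130.
So x* = -34.5/-0.615 = 56.1, and then y* = 130 - 1.7·56.1 = 34.6.

x* ≈ 56.1, y* ≈ 34.6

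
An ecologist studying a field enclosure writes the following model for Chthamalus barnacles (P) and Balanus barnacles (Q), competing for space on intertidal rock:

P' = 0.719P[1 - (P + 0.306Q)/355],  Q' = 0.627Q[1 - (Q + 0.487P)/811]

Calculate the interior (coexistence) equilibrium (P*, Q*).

Setting both brackets to zero gives the nullclines P + 0.306Q = 355 and 0.487P + Q = 811.
Substituting Q = 811 - 0.487P into the first: P(1 - 0.306·0.487) = 355 - 0.306·811.
So P* = 107/0.851 = 126, and then Q* = 811 - 0.487·126 = 750.

P* ≈ 126, Q* ≈ 750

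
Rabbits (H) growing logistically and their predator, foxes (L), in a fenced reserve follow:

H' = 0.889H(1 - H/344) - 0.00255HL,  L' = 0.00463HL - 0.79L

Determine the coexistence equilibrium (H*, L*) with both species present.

H* ≈ 171, L* ≈ 176

From dL/dt = 0 with L > 0: 0.00463H* = 0.79, so H* = 171.
Substitute into dH/dt = 0: 0.889(1 - 171/344) = 0.00255L*.
The bracket is 0.504, giving L* = 0.448/0.00255 = 176.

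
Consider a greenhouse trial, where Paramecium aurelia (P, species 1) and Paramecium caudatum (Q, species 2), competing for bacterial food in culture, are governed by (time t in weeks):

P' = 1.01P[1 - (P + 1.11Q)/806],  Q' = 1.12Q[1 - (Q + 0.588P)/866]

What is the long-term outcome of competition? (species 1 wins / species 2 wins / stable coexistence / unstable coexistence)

species 2 excludes species 1

Compare the nullcline intercepts: K1/α12 = 806/1.11 = 726 < K2 = 866; K2/α21 = 866/0.588 = 1470 > K1 = 806.
Since the inequalities point opposite ways, species 2 can invade but species 1 cannot.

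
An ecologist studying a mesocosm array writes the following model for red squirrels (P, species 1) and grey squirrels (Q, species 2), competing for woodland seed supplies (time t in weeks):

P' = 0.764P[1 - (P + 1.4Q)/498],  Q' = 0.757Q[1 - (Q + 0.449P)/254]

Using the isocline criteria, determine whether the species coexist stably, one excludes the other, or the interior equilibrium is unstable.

Compare the nullcline intercepts: K1/α12 = 498/1.4 = 356 > K2 = 254; K2/α21 = 254/0.449 = 566 > K1 = 498.
Since both inequalities hold, each species can invade when rare, so the interior equilibrium is stable.

stable coexistence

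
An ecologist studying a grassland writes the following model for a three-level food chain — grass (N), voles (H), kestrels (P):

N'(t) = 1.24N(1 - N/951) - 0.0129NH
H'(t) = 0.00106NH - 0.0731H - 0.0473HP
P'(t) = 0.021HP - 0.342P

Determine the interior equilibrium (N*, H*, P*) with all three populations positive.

N* ≈ 790, H* ≈ 16.3, P* ≈ 16.2

From dP/dt = 0: 0.021H* = 0.342, so H* = 16.3.
From dN/dt = 0: 1.24(1 - N*/951) = 0.0129·16.3, giving N* = 951·(1 - 0.169) = 790.
From dH/dt = 0: 0.00106·790 - 0.0731 = 0.0473P*, so P* = 0.764/0.0473 = 16.2.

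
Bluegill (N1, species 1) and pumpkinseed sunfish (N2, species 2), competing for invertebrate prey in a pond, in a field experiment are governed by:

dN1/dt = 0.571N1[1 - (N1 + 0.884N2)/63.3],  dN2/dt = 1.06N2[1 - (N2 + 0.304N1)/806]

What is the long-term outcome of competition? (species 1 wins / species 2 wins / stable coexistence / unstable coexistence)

Compare the nullcline intercepts: K1/α12 = 63.3/0.884 = 71.6 < K2 = 806; K2/α21 = 806/0.304 = 2650 > K1 = 63.3.
Since the inequalities point opposite ways, species 2 can invade but species 1 cannot.

species 2 excludes species 1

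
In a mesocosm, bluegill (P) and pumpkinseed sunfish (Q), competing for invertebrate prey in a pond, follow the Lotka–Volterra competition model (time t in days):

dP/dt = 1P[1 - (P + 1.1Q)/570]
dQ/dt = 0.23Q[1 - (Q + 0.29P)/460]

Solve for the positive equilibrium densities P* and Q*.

Setting both brackets to zero gives the nullclines P + 1.1Q = 570 and 0.29P + Q = 460.
Substituting Q = 460 - 0.29P into the first: P(1 - 1.1·0.29) = 570 - 1.1·460.
So P* = 64/0.681 = 94, and then Q* = 460 - 0.29·94 = 433.

P* ≈ 94, Q* ≈ 433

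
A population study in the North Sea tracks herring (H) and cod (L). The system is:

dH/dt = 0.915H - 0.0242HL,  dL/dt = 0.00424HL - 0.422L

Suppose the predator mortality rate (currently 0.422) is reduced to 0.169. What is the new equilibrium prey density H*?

H* ≈ 39.9

At the interior fixed point, setting dL/dt = 0 with L > 0 fixes H* = (predator death rate)/(HL coefficient) — independent of the other coefficients.
With the change, H* = 0.169/0.00424 = 39.9; it falls from 99.5.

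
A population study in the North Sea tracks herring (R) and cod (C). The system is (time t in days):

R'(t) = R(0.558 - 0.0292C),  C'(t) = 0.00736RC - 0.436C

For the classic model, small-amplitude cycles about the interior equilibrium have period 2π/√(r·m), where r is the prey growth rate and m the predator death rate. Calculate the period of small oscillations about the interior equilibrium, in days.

Here r = 0.558 and m = 0.436, so r·m = 0.243.
ω = √0.243 = 0.493 per day, hence T = 2π/ω ≈ 12.7 days.

T ≈ 12.7 days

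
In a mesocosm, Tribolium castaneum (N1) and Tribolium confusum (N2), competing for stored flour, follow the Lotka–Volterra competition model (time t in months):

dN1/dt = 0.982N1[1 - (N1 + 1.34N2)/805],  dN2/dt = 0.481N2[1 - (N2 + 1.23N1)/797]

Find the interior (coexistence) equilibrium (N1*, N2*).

N1* ≈ 406, N2* ≈ 298

Setting both brackets to zero gives the nullclines N1 + 1.34N2 = 805 and 1.23N1 + N2 = 797.
Substituting N2 = 797 - 1.23N1 into the first: N1(1 - 1.34·1.23) = 805 - 1.34·797.
So N1* = -263/-0.648 = 406, and then N2* = 797 - 1.23·406 = 298.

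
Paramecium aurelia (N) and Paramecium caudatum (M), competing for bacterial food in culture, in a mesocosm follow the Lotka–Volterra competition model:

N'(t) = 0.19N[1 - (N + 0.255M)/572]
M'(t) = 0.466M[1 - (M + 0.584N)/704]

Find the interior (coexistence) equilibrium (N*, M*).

Setting both brackets to zero gives the nullclines N + 0.255M = 572 and 0.584N + M = 704.
Substituting M = 704 - 0.584N into the first: N(1 - 0.255·0.584) = 572 - 0.255·704.
So N* = 392/0.851 = 461, and then M* = 704 - 0.584·461 = 435.

N* ≈ 461, M* ≈ 435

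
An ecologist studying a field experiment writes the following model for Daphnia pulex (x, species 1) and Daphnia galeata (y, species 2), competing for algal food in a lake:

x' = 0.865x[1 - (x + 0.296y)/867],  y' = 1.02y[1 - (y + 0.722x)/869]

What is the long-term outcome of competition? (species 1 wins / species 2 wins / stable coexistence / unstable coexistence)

Compare the nullcline intercepts: K1/α12 = 867/0.296 = 2930 > K2 = 869; K2/α21 = 869/0.722 = 1200 > K1 = 867.
Since both inequalities hold, each species can invade when rare, so the interior equilibrium is stable.

stable coexistence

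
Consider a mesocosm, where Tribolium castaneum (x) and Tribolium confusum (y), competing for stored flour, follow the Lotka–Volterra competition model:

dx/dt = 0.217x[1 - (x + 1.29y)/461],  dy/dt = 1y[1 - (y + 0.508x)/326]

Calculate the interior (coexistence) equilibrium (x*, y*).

Setting both brackets to zero gives the nullclines x + 1.29y = 461 and 0.508x + y = 326.
Substituting y = 326 - 0.508x into the first: x(1 - 1.29·0.508) = 461 - 1.29·326.
So x* = 40.5/0.345 = 117, and then y* = 326 - 0.508·117 = 266.

x* ≈ 117, y* ≈ 266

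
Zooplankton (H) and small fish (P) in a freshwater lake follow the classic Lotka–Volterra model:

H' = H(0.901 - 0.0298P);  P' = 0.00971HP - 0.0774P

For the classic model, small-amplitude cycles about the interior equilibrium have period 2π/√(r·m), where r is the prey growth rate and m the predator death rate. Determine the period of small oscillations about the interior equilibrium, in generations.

T ≈ 23.8 generations

Here r = 0.901 and m = 0.0774, so r·m = 0.0697.
ω = √0.0697 = 0.264 per generation, hence T = 2π/ω ≈ 23.8 generations.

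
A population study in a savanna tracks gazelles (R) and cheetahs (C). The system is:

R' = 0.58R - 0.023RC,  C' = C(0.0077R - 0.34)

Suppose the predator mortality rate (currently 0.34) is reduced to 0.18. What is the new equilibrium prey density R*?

R* ≈ 23.4

At the interior fixed point, setting dC/dt = 0 with C > 0 fixes R* = (predator death rate)/(RC coefficient) — independent of the other coefficients.
With the change, R* = 0.18/0.0077 = 23.4; it falls from 44.2.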